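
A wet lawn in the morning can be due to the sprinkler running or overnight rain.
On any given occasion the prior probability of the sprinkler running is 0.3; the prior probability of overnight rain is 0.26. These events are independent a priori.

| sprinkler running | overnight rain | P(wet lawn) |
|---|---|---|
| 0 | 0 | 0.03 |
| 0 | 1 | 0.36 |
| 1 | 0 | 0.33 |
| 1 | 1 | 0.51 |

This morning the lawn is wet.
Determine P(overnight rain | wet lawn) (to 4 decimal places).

P(overnight rain | wet lawn) ≈ 0.5425

P(wet lawn) = 0.03*0.7*0.74 + 0.36*0.7*0.26 + 0.33*0.3*0.74 + 0.51*0.3*0.26 = 0.015540 + 0.065520 + 0.073260 + 0.039780 = 0.194100
The overnight rain-present share is 0.065520 + 0.039780 = 0.105300.
So P(overnight rain | wet lawn) = 0.105300/0.194100 ≈ 0.5425.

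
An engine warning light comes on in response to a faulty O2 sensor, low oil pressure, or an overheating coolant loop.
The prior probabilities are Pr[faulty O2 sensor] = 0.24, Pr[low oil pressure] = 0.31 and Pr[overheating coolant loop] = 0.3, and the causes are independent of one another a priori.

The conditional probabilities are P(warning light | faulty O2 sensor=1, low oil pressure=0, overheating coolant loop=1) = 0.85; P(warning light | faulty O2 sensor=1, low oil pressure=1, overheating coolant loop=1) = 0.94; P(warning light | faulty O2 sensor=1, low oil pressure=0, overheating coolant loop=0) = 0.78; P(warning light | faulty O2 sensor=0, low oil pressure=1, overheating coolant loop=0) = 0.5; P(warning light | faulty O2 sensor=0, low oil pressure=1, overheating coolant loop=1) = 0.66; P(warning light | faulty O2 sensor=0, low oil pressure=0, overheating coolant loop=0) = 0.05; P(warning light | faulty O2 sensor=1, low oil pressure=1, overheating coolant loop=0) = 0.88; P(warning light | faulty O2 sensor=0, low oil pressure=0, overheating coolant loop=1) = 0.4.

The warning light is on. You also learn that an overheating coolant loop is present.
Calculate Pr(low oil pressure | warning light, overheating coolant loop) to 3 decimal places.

Pr(low oil pressure | warning light, overheating coolant loop) ≈ 0.391

For the numerator, keep only low oil pressure=true terms: 0.155496 + 0.069936 = 0.225432
The normalizing constant is 0.4*0.76*0.69 + 0.66*0.76*0.31 + 0.85*0.24*0.69 + 0.94*0.24*0.31 = 0.575952
P(low oil pressure | warning light, overheating coolant loop) = 0.225432/0.575952 ≈ 0.391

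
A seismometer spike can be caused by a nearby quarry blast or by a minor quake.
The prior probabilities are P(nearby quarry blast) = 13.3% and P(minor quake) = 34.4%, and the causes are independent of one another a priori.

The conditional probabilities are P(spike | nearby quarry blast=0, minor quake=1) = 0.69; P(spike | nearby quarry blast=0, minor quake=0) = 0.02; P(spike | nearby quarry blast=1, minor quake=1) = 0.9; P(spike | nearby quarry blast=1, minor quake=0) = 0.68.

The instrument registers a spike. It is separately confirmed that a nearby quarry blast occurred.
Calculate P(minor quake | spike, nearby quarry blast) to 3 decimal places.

P(spike | nearby quarry blast) = 0.68*0.656 + 0.9*0.344 = 0.446080 + 0.309600 = 0.755680
The minor quake-present share is 0.9*0.344 = 0.309600.
P(minor quake | spike, nearby quarry blast) = 0.309600 / 0.755680 ≈ 0.410

P(minor quake | spike, nearby quarry blast) ≈ 0.410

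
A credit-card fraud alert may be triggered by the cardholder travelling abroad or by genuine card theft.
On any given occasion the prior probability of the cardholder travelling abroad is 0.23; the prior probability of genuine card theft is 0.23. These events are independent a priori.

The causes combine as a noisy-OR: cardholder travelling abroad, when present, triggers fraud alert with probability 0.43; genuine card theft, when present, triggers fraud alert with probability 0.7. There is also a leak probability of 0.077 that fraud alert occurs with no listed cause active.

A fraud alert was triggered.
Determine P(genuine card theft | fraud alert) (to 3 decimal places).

Under noisy-OR, P(fraud alert | causes) = 1 − (1−0.077)·∏(1−qᵢ) over the active causes.
P(fraud alert) = 0.077·0.77·0.77 + 0.7231·0.77·0.23 + 0.47389·0.23·0.77 + 0.842167·0.23·0.23 = 0.045653 + 0.128061 + 0.083926 + 0.044551 = 0.302191
Restricting to configurations with genuine card theft present: 0.128061 + 0.044551 = 0.172612.
So P(genuine card theft | fraud alert) = 0.172612/0.302191 ≈ 0.571.

P(genuine card theft | fraud alert) ≈ 0.571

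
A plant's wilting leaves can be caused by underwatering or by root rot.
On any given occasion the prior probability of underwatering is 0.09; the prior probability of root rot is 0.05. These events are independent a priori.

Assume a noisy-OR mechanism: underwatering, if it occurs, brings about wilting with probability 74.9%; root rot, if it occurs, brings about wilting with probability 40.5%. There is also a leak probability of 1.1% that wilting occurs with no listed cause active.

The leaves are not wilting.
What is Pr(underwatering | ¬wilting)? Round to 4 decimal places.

Under noisy-OR, P(wilting | causes) = 1 − (1−0.011)·∏(1−qᵢ) over the active causes.
Numerator (weight on configurations with underwatering): 0.021224 + 0.000665 = 0.021889
The normalizing constant is 0.989×0.91×0.95 + 0.588455×0.91×0.05 + 0.248239×0.09×0.95 + 0.147702×0.09×0.05 = 0.903654
P(underwatering | ¬wilting) = 0.021889/0.903654 ≈ 0.0242

Pr(underwatering | ¬wilting) ≈ 0.0242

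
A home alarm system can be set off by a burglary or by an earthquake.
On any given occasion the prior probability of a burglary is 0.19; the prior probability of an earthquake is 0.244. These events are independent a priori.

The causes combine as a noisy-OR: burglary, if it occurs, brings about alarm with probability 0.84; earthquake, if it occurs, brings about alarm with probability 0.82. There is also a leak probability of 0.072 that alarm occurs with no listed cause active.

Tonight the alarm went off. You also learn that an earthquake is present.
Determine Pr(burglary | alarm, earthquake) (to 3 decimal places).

Under noisy-OR, P(alarm | causes) = 1 − (1−0.072)·∏(1−qᵢ) over the active causes.
Numerator (weight on configurations with burglary): 0.973274*0.19 = 0.184922
Normalizer over all consistent configurations: 0.83296*0.81 + 0.973274*0.19 = 0.859620
Posterior = 0.184922 / 0.859620 ≈ 0.215

Pr(burglary | alarm, earthquake) ≈ 0.215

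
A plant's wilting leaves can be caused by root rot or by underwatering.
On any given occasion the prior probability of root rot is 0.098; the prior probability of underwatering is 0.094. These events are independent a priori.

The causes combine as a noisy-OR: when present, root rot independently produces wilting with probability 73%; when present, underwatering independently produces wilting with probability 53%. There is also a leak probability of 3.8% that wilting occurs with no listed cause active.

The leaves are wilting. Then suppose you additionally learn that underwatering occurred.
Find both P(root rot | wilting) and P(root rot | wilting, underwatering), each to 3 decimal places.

P(root rot | wilting) ≈ 0.488; P(root rot | wilting, underwatering) ≈ 0.148

Under noisy-OR, P(wilting | causes) = 1 − (1−0.038)·∏(1−qᵢ) over the active causes.
By total probability over the 4 (root rot, underwatering) configurations:
  P(wilting) = 0.038×0.902×0.906 + 0.54786×0.902×0.094 + 0.74026×0.098×0.906 + 0.877922×0.098×0.094
        = 0.031054 + 0.046452 + 0.065726 + 0.008087 = 0.151319
Configurations with root rot contribute 0.073813, so
  P(root rot | wilting) = 0.073813 / 0.151319 ≈ 0.488

Now condition on the additional information:
P(wilting | underwatering) = 0.54786×0.902 + 0.877922×0.098 = 0.494170 + 0.086036 = 0.580206
Of this, 0.086036 comes from 0.877922×0.098 (the root rot=true cases).
Hence the posterior is 0.086036/0.580206 ≈ 0.148.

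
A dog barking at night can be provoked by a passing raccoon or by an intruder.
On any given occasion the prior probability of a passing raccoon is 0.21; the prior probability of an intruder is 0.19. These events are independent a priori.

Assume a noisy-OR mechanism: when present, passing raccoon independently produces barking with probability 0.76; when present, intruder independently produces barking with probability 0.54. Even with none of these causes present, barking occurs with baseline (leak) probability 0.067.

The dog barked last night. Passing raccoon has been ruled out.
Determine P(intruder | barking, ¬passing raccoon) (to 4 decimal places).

Under noisy-OR, P(barking | causes) = 1 − (1−0.067)·∏(1−qᵢ) over the active causes.
For the numerator, keep only intruder=true terms: 0.57082×0.19 = 0.108456
The normalizing constant is 0.067×0.81 + 0.57082×0.19 = 0.162726
Posterior = 0.108456 / 0.162726 ≈ 0.6665

P(intruder | barking, ¬passing raccoon) ≈ 0.6665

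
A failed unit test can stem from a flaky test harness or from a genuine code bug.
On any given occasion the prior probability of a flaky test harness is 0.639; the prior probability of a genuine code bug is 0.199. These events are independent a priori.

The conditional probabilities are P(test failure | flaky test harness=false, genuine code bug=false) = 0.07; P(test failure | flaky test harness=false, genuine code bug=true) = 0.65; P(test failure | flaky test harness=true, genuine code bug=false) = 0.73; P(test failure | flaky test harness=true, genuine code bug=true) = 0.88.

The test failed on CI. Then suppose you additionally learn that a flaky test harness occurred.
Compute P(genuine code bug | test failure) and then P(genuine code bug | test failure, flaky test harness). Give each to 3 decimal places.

Enumerate the 4 (flaky test harness, genuine code bug) configurations and weight by the priors:
  P(test failure) = 0.07·0.361·0.801 + 0.65·0.361·0.199 + 0.73·0.639·0.801 + 0.88·0.639·0.199
        = 0.020241 + 0.046695 + 0.373642 + 0.111902 = 0.552480
The terms with genuine code bug present sum to 0.158597, so
  P(genuine code bug | test failure) = 0.158597 / 0.552480 ≈ 0.287

Now also conditioning on flaky test harness=true:
P(test failure | flaky test harness) = 0.73×0.801 + 0.88×0.199 = 0.584730 + 0.175120 = 0.759850
Restricting to configurations with genuine code bug present: 0.88×0.199 = 0.175120.
Hence the posterior is 0.175120/0.759850 ≈ 0.230.
Conditioning on flaky test harness lowers the posterior on genuine code bug: the classic explaining-away effect in a common-effect structure.

P(genuine code bug | test failure) ≈ 0.287; P(genuine code bug | test failure, flaky test harness) ≈ 0.230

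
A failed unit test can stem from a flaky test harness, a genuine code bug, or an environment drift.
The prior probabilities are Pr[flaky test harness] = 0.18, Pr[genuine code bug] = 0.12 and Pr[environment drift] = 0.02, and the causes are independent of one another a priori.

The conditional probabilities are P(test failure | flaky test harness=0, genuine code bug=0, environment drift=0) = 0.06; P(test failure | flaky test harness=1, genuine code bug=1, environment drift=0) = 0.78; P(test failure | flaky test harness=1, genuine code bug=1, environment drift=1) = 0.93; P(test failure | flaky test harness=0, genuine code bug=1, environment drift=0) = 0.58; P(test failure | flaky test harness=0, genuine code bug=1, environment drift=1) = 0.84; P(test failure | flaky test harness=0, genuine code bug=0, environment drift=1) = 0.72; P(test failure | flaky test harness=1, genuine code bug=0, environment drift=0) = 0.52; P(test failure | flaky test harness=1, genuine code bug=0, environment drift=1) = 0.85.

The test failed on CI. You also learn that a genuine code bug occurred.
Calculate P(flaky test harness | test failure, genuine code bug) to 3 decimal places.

P(flaky test harness | test failure, genuine code bug) ≈ 0.227

By total probability over the 4 (flaky test harness, environment drift) configurations:
  P(test failure | genuine code bug) = 0.58*0.82*0.98 + 0.84*0.82*0.02 + 0.78*0.18*0.98 + 0.93*0.18*0.02
        = 0.466088 + 0.013776 + 0.137592 + 0.003348 = 0.620804
Configurations with flaky test harness contribute 0.140940, so
  P(flaky test harness | test failure, genuine code bug) = 0.140940 / 0.620804 ≈ 0.227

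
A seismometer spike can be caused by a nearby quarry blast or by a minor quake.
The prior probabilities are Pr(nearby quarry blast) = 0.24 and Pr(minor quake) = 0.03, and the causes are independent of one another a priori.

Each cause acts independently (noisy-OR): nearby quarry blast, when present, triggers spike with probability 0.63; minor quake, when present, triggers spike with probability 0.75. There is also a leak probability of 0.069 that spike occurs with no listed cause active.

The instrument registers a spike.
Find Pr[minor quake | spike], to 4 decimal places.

Under noisy-OR, P(spike | causes) = 1 − (1−0.069)·∏(1−qᵢ) over the active causes.
By total probability over the 4 (nearby quarry blast, minor quake) configurations:
  P(spike) = 0.069*0.76*0.97 + 0.76725*0.76*0.03 + 0.65553*0.24*0.97 + 0.913883*0.24*0.03
        = 0.050867 + 0.017493 + 0.152607 + 0.006580 = 0.227547
The terms with minor quake present sum to 0.024073, so
  P(minor quake | spike) = 0.024073 / 0.227547 ≈ 0.1058

Pr[minor quake | spike] ≈ 0.1058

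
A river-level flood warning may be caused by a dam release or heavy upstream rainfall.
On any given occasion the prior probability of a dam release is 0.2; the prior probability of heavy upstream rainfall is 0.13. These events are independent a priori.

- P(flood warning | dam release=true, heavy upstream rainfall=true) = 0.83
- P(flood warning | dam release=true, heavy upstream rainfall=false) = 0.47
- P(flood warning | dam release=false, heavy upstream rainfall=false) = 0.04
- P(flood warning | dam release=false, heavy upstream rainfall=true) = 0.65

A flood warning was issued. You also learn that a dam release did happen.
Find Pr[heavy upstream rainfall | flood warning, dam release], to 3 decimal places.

Pr[heavy upstream rainfall | flood warning, dam release] ≈ 0.209

By total probability over both values of heavy upstream rainfall:
  P(flood warning | dam release) = 0.47·0.87 + 0.83·0.13
        = 0.408900 + 0.107900 = 0.516800
Keeping only the heavy upstream rainfall-present terms gives 0.107900, so
  P(heavy upstream rainfall | flood warning, dam release) = 0.107900 / 0.516800 ≈ 0.209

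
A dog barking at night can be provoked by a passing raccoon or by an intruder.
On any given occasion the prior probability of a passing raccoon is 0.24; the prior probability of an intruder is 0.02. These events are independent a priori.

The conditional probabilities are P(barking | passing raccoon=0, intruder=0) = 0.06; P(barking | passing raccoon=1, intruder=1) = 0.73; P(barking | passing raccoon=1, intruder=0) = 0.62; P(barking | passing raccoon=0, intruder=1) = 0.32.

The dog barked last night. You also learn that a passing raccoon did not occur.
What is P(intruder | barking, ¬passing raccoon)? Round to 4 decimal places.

P(barking | ¬passing raccoon) = 0.06×0.98 + 0.32×0.02 = 0.058800 + 0.006400 = 0.065200
Of this, 0.006400 comes from 0.32×0.02 (the intruder=true cases).
P(intruder | barking, ¬passing raccoon) = 0.006400 / 0.065200 ≈ 0.0982

P(intruder | barking, ¬passing raccoon) ≈ 0.0982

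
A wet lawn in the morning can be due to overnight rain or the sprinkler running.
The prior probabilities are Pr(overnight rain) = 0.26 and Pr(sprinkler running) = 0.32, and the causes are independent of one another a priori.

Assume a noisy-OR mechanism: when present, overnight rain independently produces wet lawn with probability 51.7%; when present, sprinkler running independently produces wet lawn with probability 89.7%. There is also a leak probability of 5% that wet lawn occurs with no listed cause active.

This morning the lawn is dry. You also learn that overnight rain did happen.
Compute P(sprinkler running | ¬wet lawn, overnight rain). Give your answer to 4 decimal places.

Under noisy-OR, P(wet lawn | causes) = 1 − (1−0.05)·∏(1−qᵢ) over the active causes.
Enumerate both values of sprinkler running and weight by the priors:
  P(¬wet lawn | overnight rain) = 0.45885*0.68 + 0.047262*0.32
        = 0.312018 + 0.015124 = 0.327142
Configurations with sprinkler running contribute 0.015124, so
  P(sprinkler running | ¬wet lawn, overnight rain) = 0.015124 / 0.327142 ≈ 0.0462

P(sprinkler running | ¬wet lawn, overnight rain) ≈ 0.0462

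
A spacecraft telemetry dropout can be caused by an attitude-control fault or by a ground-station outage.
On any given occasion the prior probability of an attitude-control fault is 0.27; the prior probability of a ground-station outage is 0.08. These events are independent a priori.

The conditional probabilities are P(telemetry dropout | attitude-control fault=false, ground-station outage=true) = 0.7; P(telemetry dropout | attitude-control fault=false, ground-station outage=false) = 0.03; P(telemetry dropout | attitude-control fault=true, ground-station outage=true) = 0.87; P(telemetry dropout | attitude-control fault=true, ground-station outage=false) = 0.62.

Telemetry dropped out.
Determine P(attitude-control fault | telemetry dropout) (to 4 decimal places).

P(attitude-control fault | telemetry dropout) ≈ 0.7390

For the numerator, keep only attitude-control fault=true terms: 0.154008 + 0.018792 = 0.172800
Denominator P(telemetry dropout): 0.03·0.73·0.92 + 0.7·0.73·0.08 + 0.62·0.27·0.92 + 0.87·0.27·0.08 = 0.233828
Posterior = 0.172800 / 0.233828 ≈ 0.7390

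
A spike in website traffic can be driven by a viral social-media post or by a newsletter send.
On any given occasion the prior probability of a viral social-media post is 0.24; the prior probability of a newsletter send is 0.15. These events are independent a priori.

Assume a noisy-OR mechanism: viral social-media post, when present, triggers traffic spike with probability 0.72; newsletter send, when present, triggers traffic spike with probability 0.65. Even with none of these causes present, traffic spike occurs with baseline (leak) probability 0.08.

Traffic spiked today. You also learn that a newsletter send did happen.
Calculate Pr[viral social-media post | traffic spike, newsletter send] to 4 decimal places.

Pr[viral social-media post | traffic spike, newsletter send] ≈ 0.2976

Under noisy-OR, P(traffic spike | causes) = 1 − (1−0.08)·∏(1−qᵢ) over the active causes.
For the numerator, keep only viral social-media post=true terms: 0.90984×0.24 = 0.218362
The normalizing constant is 0.678×0.76 + 0.90984×0.24 = 0.733642
Posterior = 0.218362 / 0.733642 ≈ 0.2976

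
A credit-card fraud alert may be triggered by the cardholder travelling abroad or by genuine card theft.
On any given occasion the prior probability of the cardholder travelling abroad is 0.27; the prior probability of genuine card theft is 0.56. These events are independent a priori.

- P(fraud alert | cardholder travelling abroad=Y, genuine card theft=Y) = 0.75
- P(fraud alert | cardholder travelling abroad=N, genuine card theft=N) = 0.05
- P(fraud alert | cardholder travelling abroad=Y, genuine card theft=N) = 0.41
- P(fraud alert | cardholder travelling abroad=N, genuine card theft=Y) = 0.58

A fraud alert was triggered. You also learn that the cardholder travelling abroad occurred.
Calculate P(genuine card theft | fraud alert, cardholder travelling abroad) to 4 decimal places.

P(genuine card theft | fraud alert, cardholder travelling abroad) ≈ 0.6995

Weight on genuine card theft=true, given the evidence: 0.75*0.56 = 0.420000
Denominator P(fraud alert | cardholder travelling abroad): 0.41*0.44 + 0.75*0.56 = 0.600400
Posterior = 0.420000 / 0.600400 ≈ 0.6995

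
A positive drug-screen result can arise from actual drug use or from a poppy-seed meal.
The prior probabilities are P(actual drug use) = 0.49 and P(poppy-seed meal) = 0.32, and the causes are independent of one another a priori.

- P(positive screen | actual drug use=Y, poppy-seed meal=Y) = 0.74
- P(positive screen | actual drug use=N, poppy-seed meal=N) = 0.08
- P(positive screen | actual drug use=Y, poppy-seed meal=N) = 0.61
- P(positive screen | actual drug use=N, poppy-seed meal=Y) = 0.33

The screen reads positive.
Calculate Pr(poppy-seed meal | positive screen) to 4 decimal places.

Pr(poppy-seed meal | positive screen) ≈ 0.4238

Enumerate the 4 (actual drug use, poppy-seed meal) configurations and weight by the priors:
  P(positive screen) = 0.08·0.51·0.68 + 0.33·0.51·0.32 + 0.61·0.49·0.68 + 0.74·0.49·0.32
        = 0.027744 + 0.053856 + 0.203252 + 0.116032 = 0.400884
The terms with poppy-seed meal present sum to 0.169888, so
  P(poppy-seed meal | positive screen) = 0.169888 / 0.400884 ≈ 0.4238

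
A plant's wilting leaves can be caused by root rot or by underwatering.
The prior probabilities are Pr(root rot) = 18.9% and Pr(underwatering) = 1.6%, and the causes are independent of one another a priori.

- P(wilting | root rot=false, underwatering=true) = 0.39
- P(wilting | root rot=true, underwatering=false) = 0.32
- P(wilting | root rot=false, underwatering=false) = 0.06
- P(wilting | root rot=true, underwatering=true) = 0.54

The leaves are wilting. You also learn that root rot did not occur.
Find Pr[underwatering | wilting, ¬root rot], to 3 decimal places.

Enumerate both values of underwatering and weight by the priors:
  P(wilting | ¬root rot) = 0.06*0.984 + 0.39*0.016
        = 0.059040 + 0.006240 = 0.065280
Keeping only the underwatering-present terms gives 0.006240, so
  P(underwatering | wilting, ¬root rot) = 0.006240 / 0.065280 ≈ 0.096

Pr[underwatering | wilting, ¬root rot] ≈ 0.096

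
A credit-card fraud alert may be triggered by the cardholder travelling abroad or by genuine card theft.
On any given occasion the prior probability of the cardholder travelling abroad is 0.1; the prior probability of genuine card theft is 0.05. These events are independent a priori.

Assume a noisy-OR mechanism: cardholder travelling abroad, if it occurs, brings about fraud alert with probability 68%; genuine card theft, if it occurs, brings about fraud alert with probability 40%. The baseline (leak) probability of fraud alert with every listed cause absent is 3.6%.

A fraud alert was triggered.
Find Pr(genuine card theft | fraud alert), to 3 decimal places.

Under noisy-OR, P(fraud alert | causes) = 1 − (1−0.036)·∏(1−qᵢ) over the active causes.
P(fraud alert) = 0.036·0.9·0.95 + 0.4216·0.9·0.05 + 0.69152·0.1·0.95 + 0.814912·0.1·0.05 = 0.030780 + 0.018972 + 0.065694 + 0.004075 = 0.119521
The genuine card theft-present share is 0.018972 + 0.004075 = 0.023047.
So P(genuine card theft | fraud alert) = 0.023047/0.119521 ≈ 0.193.

Pr(genuine card theft | fraud alert) ≈ 0.193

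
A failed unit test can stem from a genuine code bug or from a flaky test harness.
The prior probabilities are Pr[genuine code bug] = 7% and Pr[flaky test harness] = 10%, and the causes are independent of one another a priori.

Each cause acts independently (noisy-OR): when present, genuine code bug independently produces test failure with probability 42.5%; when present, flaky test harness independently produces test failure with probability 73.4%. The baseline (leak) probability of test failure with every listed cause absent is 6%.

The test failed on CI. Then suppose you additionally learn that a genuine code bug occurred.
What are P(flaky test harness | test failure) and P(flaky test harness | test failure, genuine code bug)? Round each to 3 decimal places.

Under noisy-OR, P(test failure | causes) = 1 − (1−0.06)·∏(1−qᵢ) over the active causes.
Numerator (weight on configurations with flaky test harness): 0.069746 + 0.005994 = 0.075740
Denominator P(test failure): 0.06·0.93·0.9 + 0.74996·0.93·0.1 + 0.4595·0.07·0.9 + 0.856227·0.07·0.1 = 0.154909
Posterior = 0.075740 / 0.154909 ≈ 0.489

With the extra evidence:
Sum P(test failure|·) weighted by the priors over both values of flaky test harness:
  P(test failure | genuine code bug) = 0.4595·0.9 + 0.856227·0.1
        = 0.413550 + 0.085623 = 0.499173
Keeping only the flaky test harness-present terms gives 0.085623, so
  P(flaky test harness | test failure, genuine code bug) = 0.085623 / 0.499173 ≈ 0.172
— genuine code bug explains away the evidence for flaky test harness.

P(flaky test harness | test failure) ≈ 0.489; P(flaky test harness | test failure, genuine code bug) ≈ 0.172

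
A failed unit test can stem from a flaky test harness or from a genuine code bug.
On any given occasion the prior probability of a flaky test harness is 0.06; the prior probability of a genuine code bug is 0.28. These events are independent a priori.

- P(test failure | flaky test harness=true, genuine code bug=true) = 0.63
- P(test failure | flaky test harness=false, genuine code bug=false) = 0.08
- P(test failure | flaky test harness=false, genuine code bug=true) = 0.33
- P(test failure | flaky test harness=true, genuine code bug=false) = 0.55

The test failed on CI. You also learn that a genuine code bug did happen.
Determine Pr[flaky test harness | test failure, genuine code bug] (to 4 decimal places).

Pr[flaky test harness | test failure, genuine code bug] ≈ 0.1086

Sum P(test failure|·) weighted by the priors over both values of flaky test harness:
  P(test failure | genuine code bug) = 0.33×0.94 + 0.63×0.06
        = 0.310200 + 0.037800 = 0.348000
Keeping only the flaky test harness-present terms gives 0.037800, so
  P(flaky test harness | test failure, genuine code bug) = 0.037800 / 0.348000 ≈ 0.1086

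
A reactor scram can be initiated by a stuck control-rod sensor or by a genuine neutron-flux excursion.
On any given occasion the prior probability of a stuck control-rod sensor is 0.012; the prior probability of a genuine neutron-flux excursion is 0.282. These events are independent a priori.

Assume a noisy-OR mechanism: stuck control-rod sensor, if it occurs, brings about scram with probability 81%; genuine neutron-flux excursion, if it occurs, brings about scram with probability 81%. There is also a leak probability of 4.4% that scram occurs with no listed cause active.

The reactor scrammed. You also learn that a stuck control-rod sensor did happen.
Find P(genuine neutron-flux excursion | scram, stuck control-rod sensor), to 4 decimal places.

P(genuine neutron-flux excursion | scram, stuck control-rod sensor) ≈ 0.3166

Under noisy-OR, P(scram | causes) = 1 − (1−0.044)·∏(1−qᵢ) over the active causes.
P(scram | stuck control-rod sensor) = 0.81836·0.718 + 0.965488·0.282 = 0.587582 + 0.272268 = 0.859850
Of this, 0.272268 comes from 0.965488·0.282 (the genuine neutron-flux excursion=true cases).
Hence the posterior is 0.272268/0.859850 ≈ 0.3166.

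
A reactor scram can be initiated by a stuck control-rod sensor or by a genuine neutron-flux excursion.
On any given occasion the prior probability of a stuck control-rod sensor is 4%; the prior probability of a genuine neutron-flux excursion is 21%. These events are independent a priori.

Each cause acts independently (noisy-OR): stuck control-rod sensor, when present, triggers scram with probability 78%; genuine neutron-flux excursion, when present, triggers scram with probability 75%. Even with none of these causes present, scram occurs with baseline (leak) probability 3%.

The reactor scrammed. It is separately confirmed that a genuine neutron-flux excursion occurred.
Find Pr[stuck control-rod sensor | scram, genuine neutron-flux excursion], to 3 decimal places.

Under noisy-OR, P(scram | causes) = 1 − (1−0.03)·∏(1−qᵢ) over the active causes.
P(scram | genuine neutron-flux excursion) = 0.7575×0.96 + 0.94665×0.04 = 0.727200 + 0.037866 = 0.765066
Of this, 0.037866 comes from 0.94665×0.04 (the stuck control-rod sensor=true cases).
Hence the posterior is 0.037866/0.765066 ≈ 0.049.

Pr[stuck control-rod sensor | scram, genuine neutron-flux excursion] ≈ 0.049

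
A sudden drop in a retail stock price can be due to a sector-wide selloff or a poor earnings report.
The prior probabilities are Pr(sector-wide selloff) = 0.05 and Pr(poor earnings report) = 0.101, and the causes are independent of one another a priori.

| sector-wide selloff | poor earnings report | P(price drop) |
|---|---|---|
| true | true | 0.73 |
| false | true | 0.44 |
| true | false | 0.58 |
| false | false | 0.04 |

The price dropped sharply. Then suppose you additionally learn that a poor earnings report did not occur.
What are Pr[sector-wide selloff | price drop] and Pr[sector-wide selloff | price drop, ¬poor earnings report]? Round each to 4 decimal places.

Pr[sector-wide selloff | price drop] ≈ 0.2804; Pr[sector-wide selloff | price drop, ¬poor earnings report] ≈ 0.4328

Numerator (weight on configurations with sector-wide selloff): 0.026071 + 0.003687 = 0.029758
Denominator P(price drop): 0.04*0.95*0.899 + 0.44*0.95*0.101 + 0.58*0.05*0.899 + 0.73*0.05*0.101 = 0.106138
Posterior = 0.029758 / 0.106138 ≈ 0.2804

Now condition on the additional information:
Enumerate both values of sector-wide selloff and weight by the priors:
  P(price drop | ¬poor earnings report) = 0.04×0.95 + 0.58×0.05
        = 0.038000 + 0.029000 = 0.067000
Configurations with sector-wide selloff contribute 0.029000, so
  P(sector-wide selloff | price drop, ¬poor earnings report) = 0.029000 / 0.067000 ≈ 0.4328
Ruling out poor earnings report raises the posterior on sector-wide selloff — the flip side of explaining away.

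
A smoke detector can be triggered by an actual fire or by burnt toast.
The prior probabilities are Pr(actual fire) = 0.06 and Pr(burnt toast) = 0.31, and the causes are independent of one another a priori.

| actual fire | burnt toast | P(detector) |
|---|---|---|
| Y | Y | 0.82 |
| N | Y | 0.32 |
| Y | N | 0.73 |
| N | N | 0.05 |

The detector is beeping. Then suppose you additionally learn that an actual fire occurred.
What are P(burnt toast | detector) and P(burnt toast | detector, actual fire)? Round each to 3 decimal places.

P(burnt toast | detector) ≈ 0.634; P(burnt toast | detector, actual fire) ≈ 0.335

P(detector) = 0.05*0.94*0.69 + 0.32*0.94*0.31 + 0.73*0.06*0.69 + 0.82*0.06*0.31 = 0.032430 + 0.093248 + 0.030222 + 0.015252 = 0.171152
Of this, 0.108500 comes from 0.093248 + 0.015252 (the burnt toast=true cases).
P(burnt toast | detector) = 0.108500 / 0.171152 ≈ 0.634

With the extra evidence:
P(detector | actual fire) = 0.73·0.69 + 0.82·0.31 = 0.503700 + 0.254200 = 0.757900
The burnt toast-present share is 0.82·0.31 = 0.254200.
P(burnt toast | detector, actual fire) = 0.254200 / 0.757900 ≈ 0.335
Conditioning on actual fire lowers the posterior on burnt toast: the classic explaining-away effect in a common-effect structure.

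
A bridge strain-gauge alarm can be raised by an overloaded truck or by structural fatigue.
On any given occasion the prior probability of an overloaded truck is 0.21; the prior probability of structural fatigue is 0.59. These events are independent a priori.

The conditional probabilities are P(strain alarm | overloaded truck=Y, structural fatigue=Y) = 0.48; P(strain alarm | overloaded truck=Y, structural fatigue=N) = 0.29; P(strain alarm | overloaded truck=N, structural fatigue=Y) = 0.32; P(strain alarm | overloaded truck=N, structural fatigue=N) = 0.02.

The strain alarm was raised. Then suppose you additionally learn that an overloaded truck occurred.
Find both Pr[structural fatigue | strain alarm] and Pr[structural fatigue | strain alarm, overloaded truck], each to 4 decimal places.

For the numerator, keep only structural fatigue=true terms: 0.149152 + 0.059472 = 0.208624
Denominator P(strain alarm): 0.02·0.79·0.41 + 0.32·0.79·0.59 + 0.29·0.21·0.41 + 0.48·0.21·0.59 = 0.240071
Posterior = 0.208624 / 0.240071 ≈ 0.8690

Now condition on the additional information:
P(strain alarm | overloaded truck) = 0.29×0.41 + 0.48×0.59 = 0.118900 + 0.283200 = 0.402100
The structural fatigue-present share is 0.48×0.59 = 0.283200.
P(structural fatigue | strain alarm, overloaded truck) = 0.283200 / 0.402100 ≈ 0.7043
The drop from 0.8690 to 0.7043 is the explaining-away (discounting) effect.

Pr[structural fatigue | strain alarm] ≈ 0.8690; Pr[structural fatigue | strain alarm, overloaded truck] ≈ 0.7043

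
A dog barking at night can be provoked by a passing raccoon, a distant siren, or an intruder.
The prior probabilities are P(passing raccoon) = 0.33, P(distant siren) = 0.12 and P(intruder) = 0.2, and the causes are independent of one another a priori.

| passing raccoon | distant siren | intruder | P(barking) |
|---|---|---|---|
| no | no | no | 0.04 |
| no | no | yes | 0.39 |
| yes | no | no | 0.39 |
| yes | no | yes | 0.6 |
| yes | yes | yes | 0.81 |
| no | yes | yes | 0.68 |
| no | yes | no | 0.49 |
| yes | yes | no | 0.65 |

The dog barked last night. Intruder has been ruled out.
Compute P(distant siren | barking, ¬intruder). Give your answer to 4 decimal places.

For the numerator, keep only distant siren=true terms: 0.039396 + 0.025740 = 0.065136
The normalizing constant is 0.04·0.67·0.88 + 0.49·0.67·0.12 + 0.39·0.33·0.88 + 0.65·0.33·0.12 = 0.201976
P(distant siren | barking, ¬intruder) = 0.065136/0.201976 ≈ 0.3225

P(distant siren | barking, ¬intruder) ≈ 0.3225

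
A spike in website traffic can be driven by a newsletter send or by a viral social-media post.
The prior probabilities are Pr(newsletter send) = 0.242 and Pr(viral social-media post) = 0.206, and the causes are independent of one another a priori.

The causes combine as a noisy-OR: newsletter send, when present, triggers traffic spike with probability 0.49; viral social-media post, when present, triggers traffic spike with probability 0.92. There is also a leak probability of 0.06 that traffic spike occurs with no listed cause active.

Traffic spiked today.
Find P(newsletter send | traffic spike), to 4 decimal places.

Under noisy-OR, P(traffic spike | causes) = 1 − (1−0.06)·∏(1−qᵢ) over the active causes.
P(traffic spike) = 0.06×0.758×0.794 + 0.9248×0.758×0.206 + 0.5206×0.242×0.794 + 0.961648×0.242×0.206 = 0.036111 + 0.144406 + 0.100032 + 0.047940 = 0.328489
Of this, 0.147972 comes from 0.100032 + 0.047940 (the newsletter send=true cases).
Hence the posterior is 0.147972/0.328489 ≈ 0.4505.

P(newsletter send | traffic spike) ≈ 0.4505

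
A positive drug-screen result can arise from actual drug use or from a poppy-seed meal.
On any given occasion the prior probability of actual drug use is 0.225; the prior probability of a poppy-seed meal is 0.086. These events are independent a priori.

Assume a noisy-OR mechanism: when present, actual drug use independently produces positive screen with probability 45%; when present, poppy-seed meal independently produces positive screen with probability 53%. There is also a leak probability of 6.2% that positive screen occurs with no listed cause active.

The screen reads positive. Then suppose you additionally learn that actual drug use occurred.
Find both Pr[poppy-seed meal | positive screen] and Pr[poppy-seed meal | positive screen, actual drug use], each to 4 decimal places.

Under noisy-OR, P(positive screen | causes) = 1 − (1−0.062)·∏(1−qᵢ) over the active causes.
P(positive screen) = 0.062×0.775×0.914 + 0.55914×0.775×0.086 + 0.4841×0.225×0.914 + 0.757527×0.225×0.086 = 0.043918 + 0.037267 + 0.099555 + 0.014658 = 0.195398
The poppy-seed meal-present share is 0.037267 + 0.014658 = 0.051925.
Hence the posterior is 0.051925/0.195398 ≈ 0.2657.

Now also conditioning on actual drug use=true:
By total probability over both values of poppy-seed meal:
  P(positive screen | actual drug use) = 0.4841*0.914 + 0.757527*0.086
        = 0.442467 + 0.065147 = 0.507614
Keeping only the poppy-seed meal-present terms gives 0.065147, so
  P(poppy-seed meal | positive screen, actual drug use) = 0.065147 / 0.507614 ≈ 0.1283

Pr[poppy-seed meal | positive screen] ≈ 0.2657; Pr[poppy-seed meal | positive screen, actual drug use] ≈ 0.1283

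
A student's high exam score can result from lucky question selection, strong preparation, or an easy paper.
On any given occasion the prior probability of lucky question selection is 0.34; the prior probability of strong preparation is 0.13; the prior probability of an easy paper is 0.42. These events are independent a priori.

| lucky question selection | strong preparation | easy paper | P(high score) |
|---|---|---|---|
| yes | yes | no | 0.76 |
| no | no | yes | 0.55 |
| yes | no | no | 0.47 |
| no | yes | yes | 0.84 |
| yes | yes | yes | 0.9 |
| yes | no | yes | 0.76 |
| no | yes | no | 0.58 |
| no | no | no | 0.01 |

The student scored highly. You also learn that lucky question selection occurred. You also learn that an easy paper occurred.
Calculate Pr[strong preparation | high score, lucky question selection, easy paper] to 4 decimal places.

Pr[strong preparation | high score, lucky question selection, easy paper] ≈ 0.1503

Sum P(high score|·) weighted by the priors over both values of strong preparation:
  P(high score | lucky question selection, easy paper) = 0.76×0.87 + 0.9×0.13
        = 0.661200 + 0.117000 = 0.778200
Keeping only the strong preparation-present terms gives 0.117000, so
  P(strong preparation | high score, lucky question selection, easy paper) = 0.117000 / 0.778200 ≈ 0.1503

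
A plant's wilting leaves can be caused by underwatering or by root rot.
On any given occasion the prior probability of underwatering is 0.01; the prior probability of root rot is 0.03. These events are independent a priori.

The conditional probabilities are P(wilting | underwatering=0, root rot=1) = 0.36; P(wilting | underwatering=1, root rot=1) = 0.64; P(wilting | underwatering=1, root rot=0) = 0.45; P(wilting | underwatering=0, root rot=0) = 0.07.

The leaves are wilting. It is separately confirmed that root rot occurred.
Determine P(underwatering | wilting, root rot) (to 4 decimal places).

P(underwatering | wilting, root rot) ≈ 0.0176

P(wilting | root rot) = 0.36·0.99 + 0.64·0.01 = 0.356400 + 0.006400 = 0.362800
The underwatering-present share is 0.64·0.01 = 0.006400.
P(underwatering | wilting, root rot) = 0.006400 / 0.362800 ≈ 0.0176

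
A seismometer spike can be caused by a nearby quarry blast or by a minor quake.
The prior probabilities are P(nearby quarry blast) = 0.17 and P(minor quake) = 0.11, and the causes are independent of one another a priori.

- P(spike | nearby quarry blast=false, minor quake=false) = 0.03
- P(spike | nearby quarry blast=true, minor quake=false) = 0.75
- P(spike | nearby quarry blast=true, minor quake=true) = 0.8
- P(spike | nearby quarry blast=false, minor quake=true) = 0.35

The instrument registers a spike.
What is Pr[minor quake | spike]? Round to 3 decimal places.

For the numerator, keep only minor quake=true terms: 0.031955 + 0.014960 = 0.046915
Normalizer over all consistent configurations: 0.03*0.83*0.89 + 0.35*0.83*0.11 + 0.75*0.17*0.89 + 0.8*0.17*0.11 = 0.182551
P(minor quake | spike) = 0.046915/0.182551 ≈ 0.257

Pr[minor quake | spike] ≈ 0.257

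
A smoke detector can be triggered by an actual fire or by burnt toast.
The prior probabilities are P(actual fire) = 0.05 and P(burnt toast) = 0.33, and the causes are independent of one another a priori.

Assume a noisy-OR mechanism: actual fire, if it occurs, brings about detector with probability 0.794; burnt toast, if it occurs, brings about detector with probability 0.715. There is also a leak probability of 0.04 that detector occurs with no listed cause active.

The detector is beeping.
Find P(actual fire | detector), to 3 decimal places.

P(actual fire | detector) ≈ 0.144

Under noisy-OR, P(detector | causes) = 1 − (1−0.04)·∏(1−qᵢ) over the active causes.
For the numerator, keep only actual fire=true terms: 0.026875 + 0.015570 = 0.042445
The normalizing constant is 0.04·0.95·0.67 + 0.7264·0.95·0.33 + 0.80224·0.05·0.67 + 0.943638·0.05·0.33 = 0.295631
P(actual fire | detector) = 0.042445/0.295631 ≈ 0.144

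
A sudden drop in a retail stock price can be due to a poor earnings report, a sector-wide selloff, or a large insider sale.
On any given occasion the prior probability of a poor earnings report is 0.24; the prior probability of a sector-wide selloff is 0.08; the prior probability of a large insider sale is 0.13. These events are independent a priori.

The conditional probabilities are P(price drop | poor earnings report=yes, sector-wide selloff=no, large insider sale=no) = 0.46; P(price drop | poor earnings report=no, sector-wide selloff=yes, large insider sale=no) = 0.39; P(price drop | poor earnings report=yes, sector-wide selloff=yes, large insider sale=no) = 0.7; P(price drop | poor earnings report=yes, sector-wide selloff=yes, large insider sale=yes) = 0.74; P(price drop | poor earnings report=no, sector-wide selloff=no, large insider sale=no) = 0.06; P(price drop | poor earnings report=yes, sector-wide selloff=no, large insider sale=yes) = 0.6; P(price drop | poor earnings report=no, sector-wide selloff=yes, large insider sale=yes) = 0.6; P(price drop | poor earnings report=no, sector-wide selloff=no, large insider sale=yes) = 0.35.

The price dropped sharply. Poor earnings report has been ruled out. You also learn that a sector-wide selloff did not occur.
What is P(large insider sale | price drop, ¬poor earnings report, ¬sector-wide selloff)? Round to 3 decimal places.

P(large insider sale | price drop, ¬poor earnings report, ¬sector-wide selloff) ≈ 0.466

Weight on large insider sale=true, given the evidence: 0.35×0.13 = 0.045500
Denominator P(price drop | ¬poor earnings report, ¬sector-wide selloff): 0.06×0.87 + 0.35×0.13 = 0.097700
P(large insider sale | price drop, ¬poor earnings report, ¬sector-wide selloff) = 0.045500/0.097700 ≈ 0.466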